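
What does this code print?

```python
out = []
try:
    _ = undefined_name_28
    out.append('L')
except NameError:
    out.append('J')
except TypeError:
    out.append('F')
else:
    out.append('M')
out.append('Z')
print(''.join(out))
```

Execution trace: 'J' (except NameError) → 'Z' (after the try/except). Output: JZ

Answer: JZ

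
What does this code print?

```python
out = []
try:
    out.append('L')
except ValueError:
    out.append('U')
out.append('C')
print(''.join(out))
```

Execution trace: 'L' (try body, no exception) → 'C' (after the try/except). Output: LC

Answer: LC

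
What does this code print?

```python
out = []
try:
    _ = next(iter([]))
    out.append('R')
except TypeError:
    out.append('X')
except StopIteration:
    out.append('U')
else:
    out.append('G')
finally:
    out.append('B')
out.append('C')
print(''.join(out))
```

Execution trace: 'U' (except StopIteration) → 'B' (finally) → 'C' (after the try/except). Output: UBC

Answer: UBC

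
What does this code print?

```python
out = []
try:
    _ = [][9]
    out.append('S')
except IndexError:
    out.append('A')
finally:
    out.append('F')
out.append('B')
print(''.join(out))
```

Execution trace: 'A' (except IndexError) → 'F' (finally) → 'B' (after the try/except). Output: AFB

Answer: AFB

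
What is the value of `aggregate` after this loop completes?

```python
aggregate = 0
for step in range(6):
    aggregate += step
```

Sum of 0 to 5 = 15
`aggregate` takes the values: 0 → 1 → 3 → 6 → 10 → 15

Answer: 15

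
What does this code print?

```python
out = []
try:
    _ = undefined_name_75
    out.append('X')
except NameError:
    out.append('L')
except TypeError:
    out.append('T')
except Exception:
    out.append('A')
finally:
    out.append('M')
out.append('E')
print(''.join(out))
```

Execution trace: 'L' (except NameError) → 'M' (finally) → 'E' (after the try/except). Output: LME

Answer: LME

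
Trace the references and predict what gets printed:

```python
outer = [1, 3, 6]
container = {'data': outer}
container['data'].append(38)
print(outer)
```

Key concept: dict holds reference to list.
Step by step:
`outer = [1, 3, 6]` → outer = [1, 3, 6]
`container = {'data': outer}` → container = {'data': [1, 3, 6]}
`container['data'].append(38)` → outer = [1, 3, 6, 38]; container = {'data': [1, 3, 6, 38]}
`print(outer)` → prints [1, 3, 6, 38]

Answer: [1, 3, 6, 38]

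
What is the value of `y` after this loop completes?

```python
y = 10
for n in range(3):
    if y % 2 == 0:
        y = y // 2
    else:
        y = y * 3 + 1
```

Collatz-style transformation from 10
`y` takes the values: 10 → 5 → 16 → 8

Answer: 8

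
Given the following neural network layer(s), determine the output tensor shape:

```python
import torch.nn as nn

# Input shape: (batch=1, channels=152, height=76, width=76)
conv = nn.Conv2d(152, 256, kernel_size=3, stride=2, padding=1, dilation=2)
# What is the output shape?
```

Input: (1, 152, 76, 76) -> Output: (1, 256, 37, 37)

Answer: (1, 256, 37, 37)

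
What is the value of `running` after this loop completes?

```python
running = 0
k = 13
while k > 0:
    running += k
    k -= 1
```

Sum 13 down to 1
`running` takes the values: 0 → 13 → 25 → 36 → 46 → 55 → 63 → 70 → 76 → 81 → 85 → 88 → 90 → 91

Answer: 91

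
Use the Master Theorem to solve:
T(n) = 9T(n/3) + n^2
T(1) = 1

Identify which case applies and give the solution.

a=9, b=3, f(n)=n^2. log_3(9) = 2. Since c=2 = 2, Case 2 applies: T(n) = Θ(n^log_b(a) · log n) = O(n^2 log n).

Answer: O(n^2 log n) - Case 2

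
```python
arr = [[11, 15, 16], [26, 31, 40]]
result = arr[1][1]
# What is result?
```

Trace:
`arr = [[11, 15, 16], [26, 31, 40]]` → arr = [[11, 15, 16], [26, 31, 40]]
`result = arr[1][1]` → result = 31
So result = 31

Answer: 31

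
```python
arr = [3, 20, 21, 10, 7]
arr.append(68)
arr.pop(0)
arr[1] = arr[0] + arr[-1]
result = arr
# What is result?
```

Trace:
`arr = [3, 20, 21, 10, 7]` → arr = [3, 20, 21, 10, 7]
`arr.append(68)` → arr = [3, 20, 21, 10, 7, 68]
`arr.pop(0)` → arr = [20, 21, 10, 7, 68]
`arr[1] = arr[0] + arr[-1]` → arr = [20, 88, 10, 7, 68]
`result = arr` → result = [20, 88, 10, 7, 68]
So result = [20, 88, 10, 7, 68]

Answer: [20, 88, 10, 7, 68]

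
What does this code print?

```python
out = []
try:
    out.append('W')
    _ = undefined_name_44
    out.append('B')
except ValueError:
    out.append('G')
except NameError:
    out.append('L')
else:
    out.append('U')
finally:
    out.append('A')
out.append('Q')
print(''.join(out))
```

Execution trace: 'W' (try body) → 'L' (except NameError) → 'A' (finally) → 'Q' (after the try/except). Output: WLAQ

Answer: WLAQ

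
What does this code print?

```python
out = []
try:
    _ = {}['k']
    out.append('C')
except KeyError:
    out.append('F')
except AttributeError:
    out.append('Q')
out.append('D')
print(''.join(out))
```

Execution trace: 'F' (except KeyError) → 'D' (after the try/except). Output: FD

Answer: FD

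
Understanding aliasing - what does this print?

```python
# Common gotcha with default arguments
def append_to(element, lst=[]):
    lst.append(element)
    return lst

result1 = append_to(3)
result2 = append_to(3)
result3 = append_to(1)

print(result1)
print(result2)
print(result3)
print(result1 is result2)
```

Key concept: mutable default argument gotcha.
Step by step:
`result1 = append_to(3)` → result1 = [3]
`result2 = append_to(3)` → result1 = [3, 3] (same object as result2); result2 = [3, 3] (same object as result1)
`result3 = append_to(1)` → result1 = [3, 3, 1] (same object as result2, result3); result2 = [3, 3, 1] (same object as result1, result3); result3 = [3, 3, 1] (same object as result1, result2)
`print(result1)` → prints [3, 3, 1]
`print(result2)` → prints [3, 3, 1]
`print(result3)` → prints [3, 3, 1]
`print(result1 is result2)` → prints True

Answer:
[3, 3, 1]
[3, 3, 1]
[3, 3, 1]
True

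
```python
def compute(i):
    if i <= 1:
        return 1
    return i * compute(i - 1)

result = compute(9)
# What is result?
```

compute(9) = 9 * 8 * 7 * 6 * 5 * 4 * 3 * 2 * 1 = 362880

Answer: 362880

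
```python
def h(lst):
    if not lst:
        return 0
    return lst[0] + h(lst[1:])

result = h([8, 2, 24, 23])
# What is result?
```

8 + 2 + 24 + 23 + 0 = 57

Answer: 57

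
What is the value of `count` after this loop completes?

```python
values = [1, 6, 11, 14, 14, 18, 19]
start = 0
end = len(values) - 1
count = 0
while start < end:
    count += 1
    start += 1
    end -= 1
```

Iterations until pointers meet (list length 7)
`count` takes the values: 0 → 1 → 2 → 3

Answer: 3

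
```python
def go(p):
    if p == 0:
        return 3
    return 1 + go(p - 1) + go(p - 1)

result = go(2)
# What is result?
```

go(p) = 1 + 2·go(p-1), go(0)=3. Closed form: (3+1)·2^2 - 1 = 15.

Answer: 15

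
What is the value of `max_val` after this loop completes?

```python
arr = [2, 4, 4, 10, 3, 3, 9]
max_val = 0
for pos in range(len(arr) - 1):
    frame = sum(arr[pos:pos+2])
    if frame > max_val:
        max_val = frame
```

Max sum of 2-element window in [2, 4, 4, 10, 3, 3, 9]
`max_val` takes the values: 0 → 6 → 8 → 14

Answer: 14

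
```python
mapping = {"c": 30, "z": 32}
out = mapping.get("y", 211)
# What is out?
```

Trace:
`mapping = {"c": 30, "z": 32}` → mapping = {'c': 30, 'z': 32}
`out = mapping.get("y", 211)` → out = 211
So out = 211

Answer: 211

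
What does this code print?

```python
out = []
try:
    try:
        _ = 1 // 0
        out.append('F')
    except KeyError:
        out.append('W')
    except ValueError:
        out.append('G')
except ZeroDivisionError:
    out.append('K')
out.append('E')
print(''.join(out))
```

Execution trace: 'K' (outer except ZeroDivisionError) → 'E' (after the try/except). Output: KE

Answer: KE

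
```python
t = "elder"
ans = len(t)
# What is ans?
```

Trace:
`t = "elder"` → t = 'elder'
`ans = len(t)` → ans = 5
So ans = 5

Answer: 5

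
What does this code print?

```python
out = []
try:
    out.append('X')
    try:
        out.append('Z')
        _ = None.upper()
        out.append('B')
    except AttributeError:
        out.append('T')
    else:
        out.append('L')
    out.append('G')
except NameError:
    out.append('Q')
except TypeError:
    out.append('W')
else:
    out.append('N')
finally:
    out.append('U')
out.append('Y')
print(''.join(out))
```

Execution trace: 'X' (try body) → 'Z' (inner try body) → 'T' (inner except AttributeError) → 'G' (try body, no exception) → 'N' (else) → 'U' (finally) → 'Y' (after the try/except). Output: XZTGNUY

Answer: XZTGNUY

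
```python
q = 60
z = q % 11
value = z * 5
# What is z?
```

Trace:
`q = 60` → q = 60
`z = q % 11` → z = 5
`value = z * 5` → value = 25
So z = 5

Answer: 5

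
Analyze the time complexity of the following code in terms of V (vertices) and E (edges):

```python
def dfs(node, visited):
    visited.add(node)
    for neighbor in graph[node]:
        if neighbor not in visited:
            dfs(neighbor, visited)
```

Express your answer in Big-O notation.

This is Depth-first search (recursive). Time complexity: O(V + E).

Answer: O(V + E)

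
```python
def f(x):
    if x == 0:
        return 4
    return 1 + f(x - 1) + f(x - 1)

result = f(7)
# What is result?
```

f(x) = 1 + 2·f(x-1), f(0)=4. Closed form: (4+1)·2^7 - 1 = 639.

Answer: 639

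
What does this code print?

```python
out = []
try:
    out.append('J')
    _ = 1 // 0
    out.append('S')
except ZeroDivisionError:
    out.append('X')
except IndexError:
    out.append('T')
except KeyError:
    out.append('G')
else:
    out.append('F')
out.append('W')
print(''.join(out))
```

Execution trace: 'J' (try body) → 'X' (except ZeroDivisionError) → 'W' (after the try/except). Output: JXW

Answer: JXW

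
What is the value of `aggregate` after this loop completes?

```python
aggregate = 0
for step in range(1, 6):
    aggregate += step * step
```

Sum of squares 1² to 5² = 55
`aggregate` takes the values: 0 → 1 → 5 → 14 → 30 → 55

Answer: 55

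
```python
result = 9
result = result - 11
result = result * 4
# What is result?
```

Trace:
`result = 9` → result = 9
`result = result - 11` → result = -2
`result = result * 4` → result = -8
So result = -8

Answer: -8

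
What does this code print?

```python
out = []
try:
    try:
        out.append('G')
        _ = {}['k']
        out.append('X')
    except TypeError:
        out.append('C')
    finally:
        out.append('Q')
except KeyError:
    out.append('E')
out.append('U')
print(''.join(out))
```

Execution trace: 'G' (try body) → 'Q' (finally) → 'E' (outer except KeyError) → 'U' (after the try/except). Output: GQEU

Answer: GQEU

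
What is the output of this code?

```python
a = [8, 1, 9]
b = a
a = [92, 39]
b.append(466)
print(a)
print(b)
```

Key concept: rebinding vs mutation: a is rebound to a new list, b still points at the original.
Step by step:
`a = [8, 1, 9]` → a = [8, 1, 9]
`b = a` → b = [8, 1, 9] (same object as a)
`a = [92, 39]` → a = [92, 39]
`b.append(466)` → b = [8, 1, 9, 466]
`print(a)` → prints [92, 39]
`print(b)` → prints [8, 1, 9, 466]

Answer:
[92, 39]
[8, 1, 9, 466]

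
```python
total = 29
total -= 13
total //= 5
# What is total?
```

Trace:
`total = 29` → total = 29
`total -= 13` → total = 16
`total //= 5` → total = 3
So total = 3

Answer: 3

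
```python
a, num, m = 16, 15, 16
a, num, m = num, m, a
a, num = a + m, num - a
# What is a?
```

Trace:
`a, num, m = 16, 15, 16` → a = 16; num = 15; m = 16
`a, num, m = num, m, a` → a = 15; num = 16; m = 16
`a, num = a + m, num - a` → a = 31; num = 1
So a = 31

Answer: 31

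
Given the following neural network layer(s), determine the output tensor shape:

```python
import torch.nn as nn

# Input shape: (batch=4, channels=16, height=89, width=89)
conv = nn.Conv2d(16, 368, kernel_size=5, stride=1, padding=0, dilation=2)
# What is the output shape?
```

Input: (4, 16, 89, 89) -> Output: (4, 368, 81, 81)

Answer: (4, 368, 81, 81)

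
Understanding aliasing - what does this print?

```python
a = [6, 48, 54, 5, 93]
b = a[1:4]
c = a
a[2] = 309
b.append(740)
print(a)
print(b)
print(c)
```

Key concept: slice vs alias.
Step by step:
`a = [6, 48, 54, 5, 93]` → a = [6, 48, 54, 5, 93]
`b = a[1:4]` → b = [48, 54, 5]
`c = a` → c = [6, 48, 54, 5, 93] (same object as a)
`a[2] = 309` → a = [6, 48, 309, 5, 93] (same object as c); c = [6, 48, 309, 5, 93] (same object as a)
`b.append(740)` → b = [48, 54, 5, 740]
`print(a)` → prints [6, 48, 309, 5, 93]
`print(b)` → prints [48, 54, 5, 740]
`print(c)` → prints [6, 48, 309, 5, 93]

Answer:
[6, 48, 309, 5, 93]
[48, 54, 5, 740]
[6, 48, 309, 5, 93]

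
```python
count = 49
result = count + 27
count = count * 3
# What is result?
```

Trace:
`count = 49` → count = 49
`result = count + 27` → result = 76
`count = count * 3` → count = 147
So result = 76

Answer: 76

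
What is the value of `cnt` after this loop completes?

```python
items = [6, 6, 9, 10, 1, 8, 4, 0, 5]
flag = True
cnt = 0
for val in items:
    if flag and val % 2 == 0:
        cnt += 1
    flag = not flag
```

Count even values at even positions
`cnt` takes the values: 0 → 1 → 2

Answer: 2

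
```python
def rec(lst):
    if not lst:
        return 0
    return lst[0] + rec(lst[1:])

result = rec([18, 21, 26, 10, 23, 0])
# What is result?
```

18 + 21 + 26 + 10 + 23 + 0 + 0 = 98

Answer: 98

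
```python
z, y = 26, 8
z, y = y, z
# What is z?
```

Trace:
`z, y = 26, 8` → z = 26; y = 8
`z, y = y, z` → z = 8; y = 26
So z = 8

Answer: 8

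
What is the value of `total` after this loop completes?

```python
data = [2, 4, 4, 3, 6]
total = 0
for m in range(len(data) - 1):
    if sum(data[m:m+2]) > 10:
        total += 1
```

Count windows with sum > 10
`total` takes the values: 0

Answer: 0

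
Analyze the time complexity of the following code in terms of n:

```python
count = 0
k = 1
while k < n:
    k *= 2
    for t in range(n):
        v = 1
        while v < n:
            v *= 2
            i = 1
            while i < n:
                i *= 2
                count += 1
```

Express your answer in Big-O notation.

Each loop level contributes: log n × n × log n × log n. Multiplying the contributions gives O(n log^3 n).

Answer: O(n log^3 n)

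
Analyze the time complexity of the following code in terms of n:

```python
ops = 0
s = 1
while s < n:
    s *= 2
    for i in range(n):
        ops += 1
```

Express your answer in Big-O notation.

Each loop level contributes: log n × n. Multiplying the contributions gives O(n log n).

Answer: O(n log n)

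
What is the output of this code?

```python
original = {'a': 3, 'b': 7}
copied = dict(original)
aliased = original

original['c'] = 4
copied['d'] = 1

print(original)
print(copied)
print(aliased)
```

Key concept: dict() creates copy, assignment creates alias.
Step by step:
`original = {'a': 3, 'b': 7}` → original = {'a': 3, 'b': 7}
`copied = dict(original)` → copied = {'a': 3, 'b': 7}
`aliased = original` → aliased = {'a': 3, 'b': 7} (same object as original)
`original['c'] = 4` → original = {'a': 3, 'b': 7, 'c': 4} (same object as aliased); aliased = {'a': 3, 'b': 7, 'c': 4} (same object as original)
`copied['d'] = 1` → copied = {'a': 3, 'b': 7, 'd': 1}
`print(original)` → prints {'a': 3, 'b': 7, 'c': 4}
`print(copied)` → prints {'a': 3, 'b': 7, 'd': 1}
`print(aliased)` → prints {'a': 3, 'b': 7, 'c': 4}

Answer:
{'a': 3, 'b': 7, 'c': 4}
{'a': 3, 'b': 7, 'd': 1}
{'a': 3, 'b': 7, 'c': 4}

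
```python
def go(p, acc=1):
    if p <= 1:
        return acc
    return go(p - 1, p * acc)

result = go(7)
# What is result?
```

Accumulator trace (n, acc): (7, 1) -> (6, 7) -> (5, 42) -> (4, 210) -> (3, 840) -> (2, 2520) -> (1, 5040) -> return 5040

Answer: 5040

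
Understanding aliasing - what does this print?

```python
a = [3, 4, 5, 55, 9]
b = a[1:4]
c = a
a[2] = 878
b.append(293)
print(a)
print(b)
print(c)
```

Key concept: slice vs alias.
Step by step:
`a = [3, 4, 5, 55, 9]` → a = [3, 4, 5, 55, 9]
`b = a[1:4]` → b = [4, 5, 55]
`c = a` → c = [3, 4, 5, 55, 9] (same object as a)
`a[2] = 878` → a = [3, 4, 878, 55, 9] (same object as c); c = [3, 4, 878, 55, 9] (same object as a)
`b.append(293)` → b = [4, 5, 55, 293]
`print(a)` → prints [3, 4, 878, 55, 9]
`print(b)` → prints [4, 5, 55, 293]
`print(c)` → prints [3, 4, 878, 55, 9]

Answer:
[3, 4, 878, 55, 9]
[4, 5, 55, 293]
[3, 4, 878, 55, 9]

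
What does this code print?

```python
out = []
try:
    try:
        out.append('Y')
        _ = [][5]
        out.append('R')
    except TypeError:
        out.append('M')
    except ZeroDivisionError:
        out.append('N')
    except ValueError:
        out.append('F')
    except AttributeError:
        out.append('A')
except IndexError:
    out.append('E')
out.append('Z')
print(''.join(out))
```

Execution trace: 'Y' (try body) → 'E' (outer except IndexError) → 'Z' (after the try/except). Output: YEZ

Answer: YEZ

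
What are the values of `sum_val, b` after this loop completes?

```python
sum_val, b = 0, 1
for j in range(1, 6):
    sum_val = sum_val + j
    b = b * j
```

Sum and factorial of 1 to 5
`sum_val, b` takes the values: (0, 1) → (1, 1) → (3, 1) → (3, 2) → (6, 2) → (6, 6) → (10, 6) → (10, 24) → (15, 24) → (15, 120)

Answer: 15, 120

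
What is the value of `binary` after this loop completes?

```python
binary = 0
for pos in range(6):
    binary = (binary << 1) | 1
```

Build 6 consecutive 1-bits: 0b111111
`binary` takes the values: 0 → 1 → 3 → 7 → 15 → 31 → 63

Answer: 63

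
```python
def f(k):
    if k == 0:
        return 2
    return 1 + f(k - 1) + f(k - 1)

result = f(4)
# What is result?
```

f(k) = 1 + 2·f(k-1), f(0)=2. Closed form: (2+1)·2^4 - 1 = 47.

Answer: 47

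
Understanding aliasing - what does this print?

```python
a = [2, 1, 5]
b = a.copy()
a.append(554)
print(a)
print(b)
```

Key concept: list.copy() creates independent copy.
Step by step:
`a = [2, 1, 5]` → a = [2, 1, 5]
`b = a.copy()` → b = [2, 1, 5]
`a.append(554)` → a = [2, 1, 5, 554]
`print(a)` → prints [2, 1, 5, 554]
`print(b)` → prints [2, 1, 5]

Answer:
[2, 1, 5, 554]
[2, 1, 5]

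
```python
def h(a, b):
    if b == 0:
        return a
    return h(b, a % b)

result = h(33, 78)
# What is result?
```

h(33, 78) -> h(78, 33) -> h(33, 12) -> h(12, 9) -> h(9, 3) -> h(3, 0) -> 3

Answer: 3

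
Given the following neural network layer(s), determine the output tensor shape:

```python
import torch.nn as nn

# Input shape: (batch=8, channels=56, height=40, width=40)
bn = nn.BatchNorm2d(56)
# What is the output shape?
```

Input: (8, 56, 40, 40) -> Output: (8, 56, 40, 40)

Answer: (8, 56, 40, 40)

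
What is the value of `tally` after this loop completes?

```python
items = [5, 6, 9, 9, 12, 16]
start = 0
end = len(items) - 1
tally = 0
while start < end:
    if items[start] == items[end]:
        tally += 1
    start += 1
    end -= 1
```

Count matching pairs from ends
`tally` takes the values: 0 → 1

Answer: 1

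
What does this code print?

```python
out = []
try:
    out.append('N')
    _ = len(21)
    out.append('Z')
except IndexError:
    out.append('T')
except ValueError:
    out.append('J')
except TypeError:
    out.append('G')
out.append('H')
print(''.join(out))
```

Execution trace: 'N' (try body) → 'G' (except TypeError) → 'H' (after the try/except). Output: NGH

Answer: NGH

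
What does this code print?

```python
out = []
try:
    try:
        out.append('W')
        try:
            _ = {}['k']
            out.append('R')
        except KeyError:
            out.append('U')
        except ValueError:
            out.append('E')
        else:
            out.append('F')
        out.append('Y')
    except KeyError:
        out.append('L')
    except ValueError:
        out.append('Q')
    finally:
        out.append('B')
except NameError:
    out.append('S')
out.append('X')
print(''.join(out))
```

Execution trace: 'W' (try body) → 'U' (inner except KeyError) → 'Y' (try body, no exception) → 'B' (finally) → 'X' (after the try/except). Output: WUYBX

Answer: WUYBX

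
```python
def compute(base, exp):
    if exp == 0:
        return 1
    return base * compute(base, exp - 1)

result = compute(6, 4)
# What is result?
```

compute(6, 4) = 6 * 6 * 6 * 6 = 1296

Answer: 1296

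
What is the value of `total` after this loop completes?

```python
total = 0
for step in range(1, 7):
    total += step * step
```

Sum of squares 1² to 6² = 91
`total` takes the values: 0 → 1 → 5 → 14 → 30 → 55 → 91

Answer: 91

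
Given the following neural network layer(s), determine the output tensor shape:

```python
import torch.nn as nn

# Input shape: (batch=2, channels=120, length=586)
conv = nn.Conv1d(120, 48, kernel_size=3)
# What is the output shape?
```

Input: (2, 120, 586) -> Output: (2, 48, 584)

Answer: (2, 48, 584)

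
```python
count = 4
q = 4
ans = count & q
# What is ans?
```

Trace:
`count = 4` → count = 4
`q = 4` → q = 4
`ans = count & q` → ans = 4
So ans = 4

Answer: 4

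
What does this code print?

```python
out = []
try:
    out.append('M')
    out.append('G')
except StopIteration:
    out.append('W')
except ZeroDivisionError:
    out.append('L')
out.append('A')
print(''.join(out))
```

Execution trace: 'M' (try body) → 'G' (try body, no exception) → 'A' (after the try/except). Output: MGA

Answer: MGA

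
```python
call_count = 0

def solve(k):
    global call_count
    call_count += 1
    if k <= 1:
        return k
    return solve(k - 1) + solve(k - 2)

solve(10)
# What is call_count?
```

Calls(k) = 1 + Calls(k-1) + Calls(k-2); Calls(0)=Calls(1)=1. For k=10 this gives 177.

Answer: 177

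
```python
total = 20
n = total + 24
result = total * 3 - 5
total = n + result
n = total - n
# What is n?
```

Trace:
`total = 20` → total = 20
`n = total + 24` → n = 44
`result = total * 3 - 5` → result = 55
`total = n + result` → total = 99
`n = total - n` → n = 55
So n = 55

Answer: 55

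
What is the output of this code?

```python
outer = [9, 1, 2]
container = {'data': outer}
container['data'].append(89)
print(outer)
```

Key concept: dict holds reference to list.
Step by step:
`outer = [9, 1, 2]` → outer = [9, 1, 2]
`container = {'data': outer}` → container = {'data': [9, 1, 2]}
`container['data'].append(89)` → outer = [9, 1, 2, 89]; container = {'data': [9, 1, 2, 89]}
`print(outer)` → prints [9, 1, 2, 89]

Answer: [9, 1, 2, 89]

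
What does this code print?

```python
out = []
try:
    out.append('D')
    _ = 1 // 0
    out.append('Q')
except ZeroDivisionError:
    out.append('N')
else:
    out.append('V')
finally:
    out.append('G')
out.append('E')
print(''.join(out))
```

Execution trace: 'D' (try body) → 'N' (except ZeroDivisionError) → 'G' (finally) → 'E' (after the try/except). Output: DNGE

Answer: DNGE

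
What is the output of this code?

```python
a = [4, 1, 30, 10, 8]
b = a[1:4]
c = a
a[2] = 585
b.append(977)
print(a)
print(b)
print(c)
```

Key concept: slice vs alias.
Step by step:
`a = [4, 1, 30, 10, 8]` → a = [4, 1, 30, 10, 8]
`b = a[1:4]` → b = [1, 30, 10]
`c = a` → c = [4, 1, 30, 10, 8] (same object as a)
`a[2] = 585` → a = [4, 1, 585, 10, 8] (same object as c); c = [4, 1, 585, 10, 8] (same object as a)
`b.append(977)` → b = [1, 30, 10, 977]
`print(a)` → prints [4, 1, 585, 10, 8]
`print(b)` → prints [1, 30, 10, 977]
`print(c)` → prints [4, 1, 585, 10, 8]

Answer:
[4, 1, 585, 10, 8]
[1, 30, 10, 977]
[4, 1, 585, 10, 8]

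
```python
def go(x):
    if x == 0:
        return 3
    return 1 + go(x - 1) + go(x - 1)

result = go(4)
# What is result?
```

go(x) = 1 + 2·go(x-1), go(0)=3. Closed form: (3+1)·2^4 - 1 = 63.

Answer: 63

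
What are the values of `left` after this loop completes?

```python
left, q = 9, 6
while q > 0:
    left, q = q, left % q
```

GCD of 9 and 6
`left` takes the values: 9 → 6 → 3

Answer: 3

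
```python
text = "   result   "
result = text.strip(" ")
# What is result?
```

Trace:
`text = "   result   "` → text = '   result   '
`result = text.strip(" ")` → result = 'result'
So result = 'result'

Answer: 'result'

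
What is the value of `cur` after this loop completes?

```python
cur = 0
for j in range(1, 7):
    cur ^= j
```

XOR of 1 to 6
`cur` takes the values: 0 → 1 → 3 → 0 → 4 → 1 → 7

Answer: 7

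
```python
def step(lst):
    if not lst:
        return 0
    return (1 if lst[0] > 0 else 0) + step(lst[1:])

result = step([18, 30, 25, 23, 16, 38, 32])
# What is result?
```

Count of positive elements in [18, 30, 25, 23, 16, 38, 32] = 7

Answer: 7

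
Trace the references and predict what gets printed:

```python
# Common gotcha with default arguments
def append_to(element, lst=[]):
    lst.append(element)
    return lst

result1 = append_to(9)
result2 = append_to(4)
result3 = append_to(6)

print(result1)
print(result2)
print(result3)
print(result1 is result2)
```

Key concept: mutable default argument gotcha.
Step by step:
`result1 = append_to(9)` → result1 = [9]
`result2 = append_to(4)` → result1 = [9, 4] (same object as result2); result2 = [9, 4] (same object as result1)
`result3 = append_to(6)` → result1 = [9, 4, 6] (same object as result2, result3); result2 = [9, 4, 6] (same object as result1, result3); result3 = [9, 4, 6] (same object as result1, result2)
`print(result1)` → prints [9, 4, 6]
`print(result2)` → prints [9, 4, 6]
`print(result3)` → prints [9, 4, 6]
`print(result1 is result2)` → prints True

Answer:
[9, 4, 6]
[9, 4, 6]
[9, 4, 6]
True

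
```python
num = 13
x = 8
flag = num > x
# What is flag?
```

Trace:
`num = 13` → num = 13
`x = 8` → x = 8
`flag = num > x` → flag = True
So flag = True

Answer: True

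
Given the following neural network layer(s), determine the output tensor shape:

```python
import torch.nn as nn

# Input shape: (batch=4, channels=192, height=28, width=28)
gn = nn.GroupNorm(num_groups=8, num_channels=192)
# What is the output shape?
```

Input: (4, 192, 28, 28) -> Output: (4, 192, 28, 28)

Answer: (4, 192, 28, 28)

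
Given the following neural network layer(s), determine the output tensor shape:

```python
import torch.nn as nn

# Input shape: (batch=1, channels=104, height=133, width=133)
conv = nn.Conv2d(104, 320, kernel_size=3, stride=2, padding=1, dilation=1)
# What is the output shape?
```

Input: (1, 104, 133, 133) -> Output: (1, 320, 67, 67)

Answer: (1, 320, 67, 67)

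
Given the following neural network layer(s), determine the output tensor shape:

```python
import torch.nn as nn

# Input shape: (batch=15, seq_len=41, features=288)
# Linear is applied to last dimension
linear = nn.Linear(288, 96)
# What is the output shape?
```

Input: (15, 41, 288) -> Output: (15, 41, 96)

Answer: (15, 41, 96)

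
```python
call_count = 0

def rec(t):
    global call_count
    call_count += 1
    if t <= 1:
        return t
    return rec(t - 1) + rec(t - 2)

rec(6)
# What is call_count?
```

Calls(t) = 1 + Calls(t-1) + Calls(t-2); Calls(0)=Calls(1)=1. For t=6 this gives 25.

Answer: 25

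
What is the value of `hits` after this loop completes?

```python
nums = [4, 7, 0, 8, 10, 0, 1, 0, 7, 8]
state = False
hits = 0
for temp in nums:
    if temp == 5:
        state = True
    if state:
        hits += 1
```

Count elements after first 5 in [4, 7, 0, 8, 10, 0, 1, 0, 7, 8]
`hits` takes the values: 0

Answer: 0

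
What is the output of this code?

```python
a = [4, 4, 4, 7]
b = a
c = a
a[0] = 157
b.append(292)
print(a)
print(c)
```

Key concept: multiple aliases.
Step by step:
`a = [4, 4, 4, 7]` → a = [4, 4, 4, 7]
`b = a` → b = [4, 4, 4, 7] (same object as a)
`c = a` → c = [4, 4, 4, 7] (same object as a, b)
`a[0] = 157` → a = [157, 4, 4, 7] (same object as b, c); b = [157, 4, 4, 7] (same object as a, c); c = [157, 4, 4, 7] (same object as a, b)
`b.append(292)` → a = [157, 4, 4, 7, 292] (same object as b, c); b = [157, 4, 4, 7, 292] (same object as a, c); c = [157, 4, 4, 7, 292] (same object as a, b)
`print(a)` → prints [157, 4, 4, 7, 292]
`print(c)` → prints [157, 4, 4, 7, 292]

Answer:
[157, 4, 4, 7, 292]
[157, 4, 4, 7, 292]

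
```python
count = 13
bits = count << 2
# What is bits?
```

Trace:
`count = 13` → count = 13
`bits = count << 2` → bits = 52
So bits = 52

Answer: 52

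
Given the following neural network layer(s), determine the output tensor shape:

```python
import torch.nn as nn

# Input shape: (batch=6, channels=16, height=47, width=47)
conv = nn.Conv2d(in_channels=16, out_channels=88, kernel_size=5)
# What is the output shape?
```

Input: (6, 16, 47, 47) -> Output: (6, 88, 43, 43)

Answer: (6, 88, 43, 43)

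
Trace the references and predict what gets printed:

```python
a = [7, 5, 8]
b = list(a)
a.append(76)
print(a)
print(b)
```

Key concept: list() constructor creates copy.
Step by step:
`a = [7, 5, 8]` → a = [7, 5, 8]
`b = list(a)` → b = [7, 5, 8]
`a.append(76)` → a = [7, 5, 8, 76]
`print(a)` → prints [7, 5, 8, 76]
`print(b)` → prints [7, 5, 8]

Answer:
[7, 5, 8, 76]
[7, 5, 8]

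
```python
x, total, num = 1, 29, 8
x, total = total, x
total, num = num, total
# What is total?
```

Trace:
`x, total, num = 1, 29, 8` → x = 1; total = 29; num = 8
`x, total = total, x` → x = 29; total = 1
`total, num = num, total` → total = 8; num = 1
So total = 8

Answer: 8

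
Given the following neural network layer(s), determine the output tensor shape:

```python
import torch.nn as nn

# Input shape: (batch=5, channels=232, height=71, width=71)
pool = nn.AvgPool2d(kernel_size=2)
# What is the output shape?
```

Input: (5, 232, 71, 71) -> Output: (5, 232, 35, 35)

Answer: (5, 232, 35, 35)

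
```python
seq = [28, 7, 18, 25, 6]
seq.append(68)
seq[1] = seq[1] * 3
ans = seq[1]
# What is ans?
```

Trace:
`seq = [28, 7, 18, 25, 6]` → seq = [28, 7, 18, 25, 6]
`seq.append(68)` → seq = [28, 7, 18, 25, 6, 68]
`seq[1] = seq[1] * 3` → seq = [28, 21, 18, 25, 6, 68]
`ans = seq[1]` → ans = 21
So ans = 21

Answer: 21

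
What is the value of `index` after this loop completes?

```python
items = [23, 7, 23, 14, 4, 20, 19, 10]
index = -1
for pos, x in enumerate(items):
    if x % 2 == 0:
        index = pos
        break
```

First even number index in [23, 7, 23, 14, 4, 20, 19, 10]
`index` takes the values: -1 → 3

Answer: 3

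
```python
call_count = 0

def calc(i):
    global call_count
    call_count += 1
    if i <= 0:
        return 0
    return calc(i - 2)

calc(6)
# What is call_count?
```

Linear recursion stepping by 2: 4 calls from i=6 down to ≤0.

Answer: 4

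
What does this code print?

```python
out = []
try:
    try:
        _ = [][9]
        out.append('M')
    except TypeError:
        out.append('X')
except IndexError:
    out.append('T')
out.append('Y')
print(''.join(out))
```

Execution trace: 'T' (outer except IndexError) → 'Y' (after the try/except). Output: TY

Answer: TY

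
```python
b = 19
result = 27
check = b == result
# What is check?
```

Trace:
`b = 19` → b = 19
`result = 27` → result = 27
`check = b == result` → check = False
So check = False

Answer: False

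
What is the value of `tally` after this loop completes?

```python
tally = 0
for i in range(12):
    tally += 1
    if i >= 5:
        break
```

Loop breaks when i reaches 5, tally is 6
`tally` takes the values: 0 → 1 → 2 → 3 → 4 → 5 → 6

Answer: 6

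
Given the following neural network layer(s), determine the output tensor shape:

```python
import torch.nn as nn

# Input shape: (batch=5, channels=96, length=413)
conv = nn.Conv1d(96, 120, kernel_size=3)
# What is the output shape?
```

Input: (5, 96, 413) -> Output: (5, 120, 411)

Answer: (5, 120, 411)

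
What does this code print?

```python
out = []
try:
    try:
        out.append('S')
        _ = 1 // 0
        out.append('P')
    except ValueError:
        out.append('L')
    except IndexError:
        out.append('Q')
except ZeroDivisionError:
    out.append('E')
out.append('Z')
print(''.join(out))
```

Execution trace: 'S' (inner try body) → 'E' (outer except ZeroDivisionError) → 'Z' (after the try/except). Output: SEZ

Answer: SEZ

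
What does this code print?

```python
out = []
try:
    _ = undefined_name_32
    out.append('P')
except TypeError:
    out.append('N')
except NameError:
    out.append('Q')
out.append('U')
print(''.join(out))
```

Execution trace: 'Q' (except NameError) → 'U' (after the try/except). Output: QU

Answer: QU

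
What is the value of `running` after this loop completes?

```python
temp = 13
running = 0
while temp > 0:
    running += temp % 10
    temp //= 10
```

Sum digits of 13
`running` takes the values: 0 → 3 → 4

Answer: 4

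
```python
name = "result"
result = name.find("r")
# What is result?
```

Trace:
`name = "result"` → name = 'result'
`result = name.find("r")` → result = 0
So result = 0

Answer: 0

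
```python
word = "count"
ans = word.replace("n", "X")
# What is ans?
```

Trace:
`word = "count"` → word = 'count'
`ans = word.replace("n", "X")` → ans = 'couXt'
So ans = 'couXt'

Answer: 'couXt'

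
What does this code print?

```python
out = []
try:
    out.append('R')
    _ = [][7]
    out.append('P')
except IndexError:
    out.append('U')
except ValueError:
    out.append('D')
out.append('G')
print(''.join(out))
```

Execution trace: 'R' (try body) → 'U' (except IndexError) → 'G' (after the try/except). Output: RUG

Answer: RUG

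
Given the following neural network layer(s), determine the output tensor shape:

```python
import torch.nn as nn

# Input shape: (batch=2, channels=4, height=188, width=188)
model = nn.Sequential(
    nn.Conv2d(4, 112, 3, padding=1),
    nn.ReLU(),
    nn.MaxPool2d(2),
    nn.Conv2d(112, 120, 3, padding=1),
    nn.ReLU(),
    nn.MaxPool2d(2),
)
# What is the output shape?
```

Input: (2, 4, 188, 188) -> after first Conv2d: (2, 112, 188, 188) -> after first MaxPool2d: (2, 112, 94, 94) -> after second Conv2d: (2, 120, 94, 94) -> Output: (2, 120, 47, 47)

Answer: (2, 120, 47, 47)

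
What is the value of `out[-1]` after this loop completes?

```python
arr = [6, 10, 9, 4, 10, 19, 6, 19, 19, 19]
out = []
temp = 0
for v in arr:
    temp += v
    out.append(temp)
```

Cumulative sum ends at 121
`out` takes the values: [] → [6] → [6, 16] → [6, 16, 25] → [6, 16, 25, 29] → [6, 16, 25, 29, 39] → [6, 16, 25, 29, 39, 58] → [6, 16, 25, 29, 39, 58, 64] → [6, 16, 25, 29, 39, 58, 64, 83] → [6, 16, 25, 29, 39, 58, 64, 83, 102] → [6, 16, 25, 29, 39, 58, 64, 83, 102, 121]
So `out[-1]` = 121

Answer: 121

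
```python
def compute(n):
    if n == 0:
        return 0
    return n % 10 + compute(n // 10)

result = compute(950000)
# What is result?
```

Sum of digits of 950000: 0 + 0 + 0 + 0 + 5 + 9 = 14

Answer: 14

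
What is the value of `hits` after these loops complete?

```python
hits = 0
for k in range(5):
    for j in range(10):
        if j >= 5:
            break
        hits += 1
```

Inner breaks at 5, outer runs 5 times
`hits` takes the values: 0 → 1 → 2 → 3 → 4 → 5 → 6 → 7 → 8 → 9 → 10 → 11 → 12 → 13 → 14 → 15 → 16 → 17 → 18 → 19 → 20 → 21 → 22 → 23 → 24 → 25

Answer: 25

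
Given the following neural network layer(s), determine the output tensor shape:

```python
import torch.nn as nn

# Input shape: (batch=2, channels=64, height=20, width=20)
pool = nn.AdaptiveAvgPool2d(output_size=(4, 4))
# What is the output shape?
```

Input: (2, 64, 20, 20) -> Output: (2, 64, 4, 4)

Answer: (2, 64, 4, 4)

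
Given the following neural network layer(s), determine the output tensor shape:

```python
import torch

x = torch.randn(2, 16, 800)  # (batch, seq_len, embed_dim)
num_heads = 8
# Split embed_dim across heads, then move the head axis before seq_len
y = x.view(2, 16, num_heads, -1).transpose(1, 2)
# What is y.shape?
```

Input: (2, 16, 800) -> head_dim = 800 // 8 = 100; after view: (2, 16, 8, 100) -> after transpose(1, 2): (2, 8, 16, 100) -> Output: (2, 8, 16, 100)

Answer: (2, 8, 16, 100)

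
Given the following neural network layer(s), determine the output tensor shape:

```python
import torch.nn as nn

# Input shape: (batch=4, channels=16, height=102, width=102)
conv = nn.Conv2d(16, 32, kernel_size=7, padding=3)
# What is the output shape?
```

Input: (4, 16, 102, 102) -> Output: (4, 32, 102, 102)

Answer: (4, 32, 102, 102)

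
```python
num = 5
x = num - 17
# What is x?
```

Trace:
`num = 5` → num = 5
`x = num - 17` → x = -12
So x = -12

Answer: -12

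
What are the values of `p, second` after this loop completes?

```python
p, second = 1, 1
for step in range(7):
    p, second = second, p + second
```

Fibonacci: after 7 iterations
`p, second` takes the values: (1, 1) → (1, 2) → (2, 3) → (3, 5) → (5, 8) → (8, 13) → (13, 21) → (21, 34)

Answer: 21, 34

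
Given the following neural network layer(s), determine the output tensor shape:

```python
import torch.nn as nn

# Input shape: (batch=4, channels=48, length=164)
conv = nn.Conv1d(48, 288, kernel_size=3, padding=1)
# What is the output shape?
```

Input: (4, 48, 164) -> Output: (4, 288, 164)

Answer: (4, 288, 164)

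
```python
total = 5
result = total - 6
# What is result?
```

Trace:
`total = 5` → total = 5
`result = total - 6` → result = -1
So result = -1

Answer: -1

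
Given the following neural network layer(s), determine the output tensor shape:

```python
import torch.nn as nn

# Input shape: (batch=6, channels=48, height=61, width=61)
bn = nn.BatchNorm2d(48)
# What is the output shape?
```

Input: (6, 48, 61, 61) -> Output: (6, 48, 61, 61)

Answer: (6, 48, 61, 61)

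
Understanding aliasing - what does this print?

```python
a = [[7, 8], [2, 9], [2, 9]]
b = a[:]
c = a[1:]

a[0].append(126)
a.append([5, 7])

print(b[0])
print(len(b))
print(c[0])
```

Key concept: slice with nested mutation.
Step by step:
`a = [[7, 8], [2, 9], [2, 9]]` → a = [[7, 8], [2, 9], [2, 9]]
`b = a[:]` → b = [[7, 8], [2, 9], [2, 9]]
`c = a[1:]` → c = [[2, 9], [2, 9]]
`a[0].append(126)` → a = [[7, 8, 126], [2, 9], [2, 9]]; b = [[7, 8, 126], [2, 9], [2, 9]]
`a.append([5, 7])` → a = [[7, 8, 126], [2, 9], [2, 9], [5, 7]]
`print(b[0])` → prints [7, 8, 126]
`print(len(b))` → prints 3
`print(c[0])` → prints [2, 9]

Answer:
[7, 8, 126]
3
[2, 9]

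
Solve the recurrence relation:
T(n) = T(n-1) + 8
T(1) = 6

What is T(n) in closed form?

Unrolling: T(n) = T(1) + 8·(n-1) = 6 + 8(n-1) = 8n - 2.

Answer: T(n) = 8n - 2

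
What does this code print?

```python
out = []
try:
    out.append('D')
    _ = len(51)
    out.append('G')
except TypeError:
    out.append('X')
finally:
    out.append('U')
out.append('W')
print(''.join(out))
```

Execution trace: 'D' (try body) → 'X' (except TypeError) → 'U' (finally) → 'W' (after the try/except). Output: DXUW

Answer: DXUW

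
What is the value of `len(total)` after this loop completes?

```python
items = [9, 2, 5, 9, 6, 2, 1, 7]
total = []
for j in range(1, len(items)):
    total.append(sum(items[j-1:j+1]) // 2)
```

Number of 2-element averages
`total` takes the values: [] → [5] → [5, 3] → [5, 3, 7] → [5, 3, 7, 7] → [5, 3, 7, 7, 4] → [5, 3, 7, 7, 4, 1] → [5, 3, 7, 7, 4, 1, 4]
So `len(total)` = 7

Answer: 7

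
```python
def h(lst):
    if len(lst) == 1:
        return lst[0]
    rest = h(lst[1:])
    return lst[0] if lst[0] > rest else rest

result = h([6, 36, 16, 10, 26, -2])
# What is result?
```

Recursive max over [6, 36, 16, 10, 26, -2] = 36

Answer: 36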